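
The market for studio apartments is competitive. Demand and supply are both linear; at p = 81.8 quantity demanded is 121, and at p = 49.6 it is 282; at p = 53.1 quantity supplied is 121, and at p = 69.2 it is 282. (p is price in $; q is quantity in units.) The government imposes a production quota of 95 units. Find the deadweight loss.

Demand slope = (49.6 − 81.8)/(282 − 121) = −0.2, so p = 106 − 0.2q.
Supply slope = (69.2 − 53.1)/(282 − 121) = 0.1, so p = 41 + 0.1q.
Competitive equilibrium: 106 − 0.2q = 41 + 0.1q → q* = 216.6667, p* = 62.6667.
At q = 95: demand price = 106 − 0.2·95 = 87; supply price = 41 + 0.1·95 = 50.5.
Δq = 216.6667 − 95 = 121.6667; wedge = 87 − 50.5 = 36.5.
The triangle = ½ × 121.6667 × 36.5 = $2220.42.

$2220.42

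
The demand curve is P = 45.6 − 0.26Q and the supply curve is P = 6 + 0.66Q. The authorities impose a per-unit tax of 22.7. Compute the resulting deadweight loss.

280.05

Competitive equilibrium: 45.6 − 0.26Q = 6 + 0.66Q → Q* = 43.0435, P* = 34.4087.
With the tax, the buyer price exceeds the seller price by 22.7: (45.6 − 0.26Q) − (6 + 0.66Q) = 22.7 → Q' = 18.3696.
ΔQ = 43.0435 − 18.3696 = 24.6739; the wedge equals the tax, 22.7.
The triangle = ½ × 24.6739 × 22.7 = 280.05.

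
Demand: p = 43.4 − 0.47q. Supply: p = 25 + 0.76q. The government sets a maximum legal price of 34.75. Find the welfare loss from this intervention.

Competitive equilibrium: 43.4 − 0.47q = 25 + 0.76q → q* = 14.9593, p* = 36.3691.
At the ceiling p = 34.75, quantity supplied = (34.75 − 25)/0.76 = 12.8289.
Willingness to pay at q' = 12.8289: 43.4 − 0.47·12.8289 = 37.3704.
Δq = 14.9593 − 12.8289 = 2.1304; wedge = 37.3704 − 34.75 = 2.6204.
DWL = ½ × 2.1304 × 2.6204 = 2.79.

2.79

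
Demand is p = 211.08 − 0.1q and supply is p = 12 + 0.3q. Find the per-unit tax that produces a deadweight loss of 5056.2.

63.6

Competitive equilibrium: 211.08 − 0.1q = 12 + 0.3q → q* = 497.7, p* = 161.31.
A tax t gives Δq = t/0.4 and wedge t, so DWL = t²/0.8.
t²/0.8 = 5056.2 → t² = 4044.96 → t = 63.6.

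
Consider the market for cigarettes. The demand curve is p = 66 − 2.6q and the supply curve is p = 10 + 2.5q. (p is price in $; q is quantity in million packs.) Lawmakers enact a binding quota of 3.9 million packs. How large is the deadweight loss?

Competitive equilibrium: 66 − 2.6q = 10 + 2.5q → q* = 10.9804, p* = 37.451.
At q = 3.9: demand price = 66 − 2.6·3.9 = 55.86; supply price = 10 + 2.5·3.9 = 19.75.
Δq = 10.9804 − 3.9 = 7.0804; wedge = 55.86 − 19.75 = 36.11.
Deadweight loss = ½ × 7.0804 × 36.11 = $127.84 million.

$127.84 million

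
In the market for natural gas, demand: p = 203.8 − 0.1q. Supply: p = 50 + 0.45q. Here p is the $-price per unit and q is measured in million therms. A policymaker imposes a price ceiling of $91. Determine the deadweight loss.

$9773.99 million

Competitive equilibrium: 203.8 − 0.1q = 50 + 0.45q → q* = 279.6364, p* = 175.8364.
At the ceiling p = 91, quantity supplied = (91 − 50)/0.45 = 91.1111.
Willingness to pay at q' = 91.1111: 203.8 − 0.1·91.1111 = 194.6889.
Δq = 279.6364 − 91.1111 = 188.5253; wedge = 194.6889 − 91 = 103.6889.
DWL = ½ × 188.5253 × 103.6889 = $9773.99 million.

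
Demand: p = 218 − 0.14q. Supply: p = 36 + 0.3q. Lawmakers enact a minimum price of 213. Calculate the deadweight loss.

Competitive equilibrium: 218 − 0.14q = 36 + 0.3q → q* = 413.6364, p* = 160.0909.
At the floor p = 213, quantity demanded = (218 − 213)/0.14 = 35.7143.
Sellers' marginal cost at q' = 35.7143: 36 + 0.3·35.7143 = 46.7143.
Δq = 413.6364 − 35.7143 = 377.9221; wedge = 213 − 46.7143 = 166.2857.
DWL = ½ × 377.9221 × 166.2857 = 31421.52.

31421.52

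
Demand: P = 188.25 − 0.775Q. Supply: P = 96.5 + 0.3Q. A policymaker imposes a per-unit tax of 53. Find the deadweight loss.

1306.51

Competitive equilibrium: 188.25 − 0.775Q = 96.5 + 0.3Q → Q* = 85.3488, P* = 122.1047.
With the tax, the buyer price exceeds the seller price by 53: (188.25 − 0.775Q) − (96.5 + 0.3Q) = 53 → Q' = 36.0465.
ΔQ = 85.3488 − 36.0465 = 49.3023; the wedge equals the tax, 53.
DWL = ½ × 49.3023 × 53 = 1306.51.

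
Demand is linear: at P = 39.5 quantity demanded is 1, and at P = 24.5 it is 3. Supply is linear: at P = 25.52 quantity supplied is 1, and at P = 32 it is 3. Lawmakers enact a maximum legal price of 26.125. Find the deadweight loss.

6.68

Demand slope = (24.5 − 39.5)/(3 − 1) = −7.5, so P = 47 − 7.5Q.
Supply slope = (32 − 25.52)/(3 − 1) = 3.24, so P = 22.28 + 3.24Q.
Competitive equilibrium: 47 − 7.5Q = 22.28 + 3.24Q → Q* = 2.3017, P* = 29.7374.
At the ceiling P = 26.125, quantity supplied = (26.125 − 22.28)/3.24 = 1.1867.
Willingness to pay at Q' = 1.1867: 47 − 7.5·1.1867 = 38.0998.
ΔQ = 2.3017 − 1.1867 = 1.115; wedge = 38.0998 − 26.125 = 11.9748.
The triangle = ½ × 1.115 × 11.9748 = 6.68.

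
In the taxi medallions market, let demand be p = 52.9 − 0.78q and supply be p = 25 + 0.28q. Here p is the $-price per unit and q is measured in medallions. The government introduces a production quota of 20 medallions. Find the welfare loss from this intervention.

Competitive equilibrium: 52.9 − 0.78q = 25 + 0.28q → q* = 26.3208, p* = 32.3698.
At q = 20: demand price = 52.9 − 0.78·20 = 37.3; supply price = 25 + 0.28·20 = 30.6.
Δq = 26.3208 − 20 = 6.3208; wedge = 37.3 − 30.6 = 6.7.
Deadweight loss = ½ × 6.3208 × 6.7 = $21.17.

$21.17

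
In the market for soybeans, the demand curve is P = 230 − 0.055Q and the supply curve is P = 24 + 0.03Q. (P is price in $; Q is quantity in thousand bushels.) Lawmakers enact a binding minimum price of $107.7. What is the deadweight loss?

$1698.18 thousand

Competitive equilibrium: 230 − 0.055Q = 24 + 0.03Q → Q* = 2423.5294, P* = 96.7059.
At the floor P = 107.7, quantity demanded = (230 − 107.7)/0.055 = 2223.6364.
Sellers' marginal cost at Q' = 2223.6364: 24 + 0.03·2223.6364 = 90.7091.
ΔQ = 2423.5294 − 2223.6364 = 199.893; wedge = 107.7 − 90.7091 = 16.9909.
The triangle = ½ × 199.893 × 16.9909 = $1698.18 thousand.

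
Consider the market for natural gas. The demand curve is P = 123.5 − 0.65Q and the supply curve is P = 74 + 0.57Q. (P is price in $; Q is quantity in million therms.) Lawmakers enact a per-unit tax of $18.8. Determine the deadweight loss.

Competitive equilibrium: 123.5 − 0.65Q = 74 + 0.57Q → Q* = 40.5738, P* = 97.127.
With the tax, the buyer price exceeds the seller price by 18.8: (123.5 − 0.65Q) − (74 + 0.57Q) = 18.8 → Q' = 25.1639.
ΔQ = 40.5738 − 25.1639 = 15.4099; the wedge equals the tax, 18.8.
Deadweight loss = ½ × 15.4099 × 18.8 = $144.85 million.

$144.85 million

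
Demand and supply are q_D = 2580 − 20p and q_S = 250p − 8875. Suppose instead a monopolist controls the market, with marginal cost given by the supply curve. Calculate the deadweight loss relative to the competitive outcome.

18709.96

In inverse form: demand p = 129 − 0.05q, supply p = 35.5 + 0.004q.
Competitive equilibrium: 129 − 0.05q = 35.5 + 0.004q → q* = 1731.48148, p* = 42.42593.
Marginal revenue: MR = 129 − 0.1q. Set MR = MC: 129 − 0.1q = 35.5 + 0.004q → q_m = 899.03846.
Price p_m = 129 − 0.05·899.03846 = 84.04808; MC(q_m) = 35.5 + 0.004·899.03846 = 39.09615.
Competitive q* = 1731.48148, so Δq = 832.44302; wedge = 84.04808 − 39.09615 = 44.95193.
DWL = ½ × 832.44302 × 44.95193 = 18709.96.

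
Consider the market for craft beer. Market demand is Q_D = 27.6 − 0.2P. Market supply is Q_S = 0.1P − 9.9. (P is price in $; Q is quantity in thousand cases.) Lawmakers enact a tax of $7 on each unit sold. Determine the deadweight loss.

In inverse form: demand P = 138 − 5Q, supply P = 99 + 10Q.
Competitive equilibrium: 138 − 5Q = 99 + 10Q → Q* = 2.6, P* = 125.
With the tax, the buyer price exceeds the seller price by 7: (138 − 5Q) − (99 + 10Q) = 7 → Q' = 2.1333.
ΔQ = 2.6 − 2.1333 = 0.4667; the wedge equals the tax, 7.
DWL = ½ × 0.4667 × 7 = $1.63 thousand.

$1.63 thousand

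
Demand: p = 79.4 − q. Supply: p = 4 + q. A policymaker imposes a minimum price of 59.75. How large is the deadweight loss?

325.80

Competitive equilibrium: 79.4 − q = 4 + q → q* = 37.7, p* = 41.7.
At the floor p = 59.75, quantity demanded = (79.4 − 59.75)/1 = 19.65.
Sellers' marginal cost at q' = 19.65: 4 + 1·19.65 = 23.65.
Δq = 37.7 − 19.65 = 18.05; wedge = 59.75 − 23.65 = 36.1.
DWL = ½ × 18.05 × 36.1 = 325.80.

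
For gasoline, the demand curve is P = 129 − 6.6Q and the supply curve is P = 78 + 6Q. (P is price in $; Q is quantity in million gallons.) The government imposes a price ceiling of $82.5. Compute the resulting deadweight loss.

Competitive equilibrium: 129 − 6.6Q = 78 + 6Q → Q* = 4.0476, P* = 102.2857.
At the ceiling P = 82.5, quantity supplied = (82.5 − 78)/6 = 0.75.
Willingness to pay at Q' = 0.75: 129 − 6.6·0.75 = 124.05.
ΔQ = 4.0476 − 0.75 = 3.2976; wedge = 124.05 − 82.5 = 41.55.
The triangle = ½ × 3.2976 × 41.55 = $68.51 million.

$68.51 million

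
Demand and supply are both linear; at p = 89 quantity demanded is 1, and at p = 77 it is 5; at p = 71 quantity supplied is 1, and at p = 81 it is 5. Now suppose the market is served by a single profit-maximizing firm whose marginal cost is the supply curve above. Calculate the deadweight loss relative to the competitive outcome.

6.25

Demand slope = (77 − 89)/(5 − 1) = −3, so p = 92 − 3q.
Supply slope = (81 − 71)/(5 − 1) = 2.5, so p = 68.5 + 2.5q.
Competitive equilibrium: 92 − 3q = 68.5 + 2.5q → q* = 4.2727, p* = 79.1818.
Marginal revenue: MR = 92 − 6q. Set MR = MC: 92 − 6q = 68.5 + 2.5q → q_m = 2.7647.
Price p_m = 92 − 3·2.7647 = 83.7059; MC(q_m) = 68.5 + 2.5·2.7647 = 75.4118.
Competitive q* = 4.2727, so Δq = 1.508; wedge = 83.7059 − 75.4118 = 8.2941.
Welfare loss = ½ × 1.508 × 8.2941 = 6.25.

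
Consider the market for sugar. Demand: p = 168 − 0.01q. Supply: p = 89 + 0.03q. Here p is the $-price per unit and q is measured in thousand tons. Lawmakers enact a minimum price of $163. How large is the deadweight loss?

$43512.50 thousand

Competitive equilibrium: 168 − 0.01q = 89 + 0.03q → q* = 1975, p* = 148.25.
At the floor p = 163, quantity demanded = (168 − 163)/0.01 = 500.
Sellers' marginal cost at q' = 500: 89 + 0.03·500 = 104.
Δq = 1975 − 500 = 1475; wedge = 163 − 104 = 59.
Welfare loss = ½ × 1475 × 59 = $43512.50 thousand.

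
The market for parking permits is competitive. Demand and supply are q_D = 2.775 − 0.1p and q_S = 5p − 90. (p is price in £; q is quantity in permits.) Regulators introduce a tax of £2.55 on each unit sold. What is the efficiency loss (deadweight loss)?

In inverse form: demand p = 27.75 − 10q, supply p = 18 + 0.2q.
Competitive equilibrium: 27.75 − 10q = 18 + 0.2q → q* = 0.9559, p* = 18.1912.
With the tax, the buyer price exceeds the seller price by 2.55: (27.75 − 10q) − (18 + 0.2q) = 2.55 → q' = 0.7059.
Δq = 0.9559 − 0.7059 = 0.25; the wedge equals the tax, 2.55.
Deadweight loss = ½ × 0.25 × 2.55 = £0.32.

£0.32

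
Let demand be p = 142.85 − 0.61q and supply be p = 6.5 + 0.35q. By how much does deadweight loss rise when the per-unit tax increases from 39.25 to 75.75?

2186.20

Competitive equilibrium: 142.85 − 0.61q = 6.5 + 0.35q → q* = 142.0313, p* = 56.2109.
For a per-unit tax t: Δq = t/0.96, so DWL = ½·t·(t/0.96) = t²/1.92.
At t = 39.25: DWL = 802.376. At t = 75.75: DWL = 2988.574.
Increase = 2988.574 − 802.376 = 2186.20.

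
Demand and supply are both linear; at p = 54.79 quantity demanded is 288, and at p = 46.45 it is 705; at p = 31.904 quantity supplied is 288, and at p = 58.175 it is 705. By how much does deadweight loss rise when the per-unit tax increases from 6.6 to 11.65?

555.20

Demand slope = (46.45 − 54.79)/(705 − 288) = −0.02, so p = 60.55 − 0.02q.
Supply slope = (58.175 − 31.904)/(705 − 288) = 0.063, so p = 13.76 + 0.063q.
Competitive equilibrium: 60.55 − 0.02q = 13.76 + 0.063q → q* = 563.7349, p* = 49.2753.
For a per-unit tax t: Δq = t/0.083, so DWL = ½·t·(t/0.083) = t²/0.166.
At t = 6.6: DWL = 262.41. At t = 11.65: DWL = 817.605.
Increase = 817.605 − 262.41 = 555.20.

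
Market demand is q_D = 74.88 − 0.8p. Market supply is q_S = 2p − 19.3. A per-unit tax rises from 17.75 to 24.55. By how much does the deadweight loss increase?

82.18

In inverse form: demand p = 93.6 − 1.25q, supply p = 9.65 + 0.5q.
Competitive equilibrium: 93.6 − 1.25q = 9.65 + 0.5q → q* = 47.9714, p* = 33.6357.
For a per-unit tax t: Δq = t/1.75, so DWL = ½·t·(t/1.75) = t²/3.5.
At t = 17.75: DWL = 90.018. At t = 24.55: DWL = 172.201.
Increase = 172.201 − 90.018 = 82.18.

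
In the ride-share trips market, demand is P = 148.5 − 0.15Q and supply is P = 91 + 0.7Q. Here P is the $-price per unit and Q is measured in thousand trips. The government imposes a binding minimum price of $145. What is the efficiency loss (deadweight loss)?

$834.58 thousand

Competitive equilibrium: 148.5 − 0.15Q = 91 + 0.7Q → Q* = 67.6471, P* = 138.3529.
At the floor P = 145, quantity demanded = (148.5 − 145)/0.15 = 23.3333.
Sellers' marginal cost at Q' = 23.3333: 91 + 0.7·23.3333 = 107.3333.
ΔQ = 67.6471 − 23.3333 = 44.3138; wedge = 145 − 107.3333 = 37.6667.
DWL = ½ × 44.3138 × 37.6667 = $834.58 thousand.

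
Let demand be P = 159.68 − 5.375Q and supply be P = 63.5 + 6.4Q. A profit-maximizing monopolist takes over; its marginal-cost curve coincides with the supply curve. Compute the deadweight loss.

Competitive equilibrium: 159.68 − 5.375Q = 63.5 + 6.4Q → Q* = 8.1682, P* = 115.7762.
Marginal revenue: MR = 159.68 − 10.75Q. Set MR = MC: 159.68 − 10.75Q = 63.5 + 6.4Q → Q_m = 5.6082.
Price P_m = 159.68 − 5.375·5.6082 = 129.5359; MC(Q_m) = 63.5 + 6.4·5.6082 = 99.3925.
Competitive Q* = 8.1682, so ΔQ = 2.56; wedge = 129.5359 − 99.3925 = 30.1434.
The triangle = ½ × 2.56 × 30.1434 = 38.58.

38.58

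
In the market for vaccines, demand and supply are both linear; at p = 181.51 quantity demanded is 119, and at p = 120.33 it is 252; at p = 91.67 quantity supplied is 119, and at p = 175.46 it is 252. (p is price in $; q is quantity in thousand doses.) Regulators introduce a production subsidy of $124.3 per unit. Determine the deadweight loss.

$7087.38 thousand

Demand slope = (120.33 − 181.51)/(252 − 119) = −0.46, so p = 236.25 − 0.46q.
Supply slope = (175.46 − 91.67)/(252 − 119) = 0.63, so p = 16.7 + 0.63q.
Competitive equilibrium: 236.25 − 0.46q = 16.7 + 0.63q → q* = 201.422, p* = 143.5959.
The subsidy lowers effective supply by 124.3: p = 0.63q − 107.6.
New quantity: 236.25 − 0.46q = 0.63q − 107.6 → q' = 315.4587.
Overproduction Δq = 315.4587 − 201.422 = 114.0367; wedge = subsidy = 124.3.
Welfare loss = ½ × 114.0367 × 124.3 = $7087.38 thousand.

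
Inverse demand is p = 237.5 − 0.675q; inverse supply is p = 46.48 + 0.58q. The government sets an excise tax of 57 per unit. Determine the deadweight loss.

1294.42

Competitive equilibrium: 237.5 − 0.675q = 46.48 + 0.58q → q* = 152.2072, p* = 134.7602.
With the tax, the buyer price exceeds the seller price by 57: (237.5 − 0.675q) − (46.48 + 0.58q) = 57 → q' = 106.7888.
Δq = 152.2072 − 106.7888 = 45.4184; the wedge equals the tax, 57.
The triangle = ½ × 45.4184 × 57 = 1294.42.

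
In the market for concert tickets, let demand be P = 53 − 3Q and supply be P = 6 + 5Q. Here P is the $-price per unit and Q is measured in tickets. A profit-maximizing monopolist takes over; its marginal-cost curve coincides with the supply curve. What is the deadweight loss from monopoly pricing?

$10.27

Competitive equilibrium: 53 − 3Q = 6 + 5Q → Q* = 5.875, P* = 35.375.
Marginal revenue: MR = 53 − 6Q. Set MR = MC: 53 − 6Q = 6 + 5Q → Q_m = 4.2727.
Price P_m = 53 − 3·4.2727 = 40.1819; MC(Q_m) = 6 + 5·4.2727 = 27.3635.
Competitive Q* = 5.875, so ΔQ = 1.6023; wedge = 40.1819 − 27.3635 = 12.8184.
The triangle = ½ × 1.6023 × 12.8184 = $10.27.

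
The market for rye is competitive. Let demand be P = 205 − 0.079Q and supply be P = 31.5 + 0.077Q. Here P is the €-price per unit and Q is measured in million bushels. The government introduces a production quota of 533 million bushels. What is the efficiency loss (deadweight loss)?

Competitive equilibrium: 205 − 0.079Q = 31.5 + 0.077Q → Q* = 1112.1795, P* = 117.1378.
At Q = 533: demand price = 205 − 0.079·533 = 162.893; supply price = 31.5 + 0.077·533 = 72.541.
ΔQ = 1112.1795 − 533 = 579.1795; wedge = 162.893 − 72.541 = 90.352.
DWL = ½ × 579.1795 × 90.352 = €26165.01 million.

€26165.01 million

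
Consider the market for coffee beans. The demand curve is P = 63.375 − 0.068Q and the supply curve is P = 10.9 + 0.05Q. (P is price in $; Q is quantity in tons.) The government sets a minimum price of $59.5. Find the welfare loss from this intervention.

Competitive equilibrium: 63.375 − 0.068Q = 10.9 + 0.05Q → Q* = 444.7034, P* = 33.1352.
At the floor P = 59.5, quantity demanded = (63.375 − 59.5)/0.068 = 56.9853.
Sellers' marginal cost at Q' = 56.9853: 10.9 + 0.05·56.9853 = 13.7493.
ΔQ = 444.7034 − 56.9853 = 387.7181; wedge = 59.5 − 13.7493 = 45.7507.
Deadweight loss = ½ × 387.7181 × 45.7507 = $8869.19.

$8869.19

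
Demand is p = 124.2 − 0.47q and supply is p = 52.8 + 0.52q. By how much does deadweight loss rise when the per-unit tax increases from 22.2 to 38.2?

488.08

Competitive equilibrium: 124.2 − 0.47q = 52.8 + 0.52q → q* = 72.1212, p* = 90.303.
For a per-unit tax t: Δq = t/0.99, so DWL = ½·t·(t/0.99) = t²/1.98.
At t = 22.2: DWL = 248.909. At t = 38.2: DWL = 736.99.
Increase = 736.99 − 248.909 = 488.08.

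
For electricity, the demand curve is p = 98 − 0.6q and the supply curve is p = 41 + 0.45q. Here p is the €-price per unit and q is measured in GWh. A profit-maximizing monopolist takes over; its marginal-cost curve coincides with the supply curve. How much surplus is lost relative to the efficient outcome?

Competitive equilibrium: 98 − 0.6q = 41 + 0.45q → q* = 54.2857, p* = 65.4286.
Marginal revenue: MR = 98 − 1.2q. Set MR = MC: 98 − 1.2q = 41 + 0.45q → q_m = 34.5455.
Price p_m = 98 − 0.6·34.5455 = 77.2727; MC(q_m) = 41 + 0.45·34.5455 = 56.5455.
Competitive q* = 54.2857, so Δq = 19.7402; wedge = 77.2727 − 56.5455 = 20.7272.
DWL = ½ × 19.7402 × 20.7272 = €204.58.

€204.58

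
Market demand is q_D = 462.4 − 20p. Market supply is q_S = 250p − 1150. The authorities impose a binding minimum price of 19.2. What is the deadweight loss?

In inverse form: demand p = 23.12 − 0.05q, supply p = 4.6 + 0.004q.
Competitive equilibrium: 23.12 − 0.05q = 4.6 + 0.004q → q* = 342.963, p* = 5.9719.
At the floor p = 19.2, quantity demanded = (23.12 − 19.2)/0.05 = 78.4.
Sellers' marginal cost at q' = 78.4: 4.6 + 0.004·78.4 = 4.9136.
Δq = 342.963 − 78.4 = 264.563; wedge = 19.2 − 4.9136 = 14.2864.
Deadweight loss = ½ × 264.563 × 14.2864 = 1889.83.

1889.83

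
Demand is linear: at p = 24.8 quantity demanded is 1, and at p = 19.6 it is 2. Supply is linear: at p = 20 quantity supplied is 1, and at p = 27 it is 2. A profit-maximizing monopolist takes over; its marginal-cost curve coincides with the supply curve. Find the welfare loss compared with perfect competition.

1.06

Demand slope = (19.6 − 24.8)/(2 − 1) = −5.2, so p = 30 − 5.2q.
Supply slope = (27 − 20)/(2 − 1) = 7, so p = 13 + 7q.
Competitive equilibrium: 30 − 5.2q = 13 + 7q → q* = 1.3934, p* = 22.7541.
Marginal revenue: MR = 30 − 10.4q. Set MR = MC: 30 − 10.4q = 13 + 7q → q_m = 0.977.
Price p_m = 30 − 5.2·0.977 = 24.9196; MC(q_m) = 13 + 7·0.977 = 19.839.
Competitive q* = 1.3934, so Δq = 0.4164; wedge = 24.9196 − 19.839 = 5.0806.
DWL = ½ × 0.4164 × 5.0806 = 1.06.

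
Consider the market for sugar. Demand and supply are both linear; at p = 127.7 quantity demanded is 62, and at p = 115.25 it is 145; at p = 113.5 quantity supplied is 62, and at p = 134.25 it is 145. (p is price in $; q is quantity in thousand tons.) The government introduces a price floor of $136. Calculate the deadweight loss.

Demand slope = (115.25 − 127.7)/(145 − 62) = −0.15, so p = 137 − 0.15q.
Supply slope = (134.25 − 113.5)/(145 − 62) = 0.25, so p = 98 + 0.25q.
Competitive equilibrium: 137 − 0.15q = 98 + 0.25q → q* = 97.5, p* = 122.375.
At the floor p = 136, quantity demanded = (137 − 136)/0.15 = 6.6667.
Sellers' marginal cost at q' = 6.6667: 98 + 0.25·6.6667 = 99.6667.
Δq = 97.5 − 6.6667 = 90.8333; wedge = 136 − 99.6667 = 36.3333.
DWL = ½ × 90.8333 × 36.3333 = $1650.14 thousand.

$1650.14 thousand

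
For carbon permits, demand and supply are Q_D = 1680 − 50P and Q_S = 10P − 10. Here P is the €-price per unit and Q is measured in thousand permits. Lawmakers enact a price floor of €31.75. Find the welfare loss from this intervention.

In inverse form: demand P = 33.6 − 0.02Q, supply P = 1 + 0.1Q.
Competitive equilibrium: 33.6 − 0.02Q = 1 + 0.1Q → Q* = 271.6667, P* = 28.1667.
At the floor P = 31.75, quantity demanded = (33.6 − 31.75)/0.02 = 92.5.
Sellers' marginal cost at Q' = 92.5: 1 + 0.1·92.5 = 10.25.
ΔQ = 271.6667 − 92.5 = 179.1667; wedge = 31.75 − 10.25 = 21.5.
DWL = ½ × 179.1667 × 21.5 = €1926.04 thousand.

€1926.04 thousand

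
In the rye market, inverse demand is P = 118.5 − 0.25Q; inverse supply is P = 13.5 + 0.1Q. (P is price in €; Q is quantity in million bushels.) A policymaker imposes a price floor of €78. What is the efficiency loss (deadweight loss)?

Competitive equilibrium: 118.5 − 0.25Q = 13.5 + 0.1Q → Q* = 300, P* = 43.5.
At the floor P = 78, quantity demanded = (118.5 − 78)/0.25 = 162.
Sellers' marginal cost at Q' = 162: 13.5 + 0.1·162 = 29.7.
ΔQ = 300 − 162 = 138; wedge = 78 − 29.7 = 48.3.
Welfare loss = ½ × 138 × 48.3 = €3332.70 million.

€3332.70 million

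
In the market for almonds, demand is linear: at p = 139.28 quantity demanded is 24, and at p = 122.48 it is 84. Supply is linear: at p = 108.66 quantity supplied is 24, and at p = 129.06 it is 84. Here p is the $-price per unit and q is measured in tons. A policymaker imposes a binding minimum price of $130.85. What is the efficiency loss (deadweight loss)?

$115.23

Demand slope = (122.48 − 139.28)/(84 − 24) = −0.28, so p = 146 − 0.28q.
Supply slope = (129.06 − 108.66)/(84 − 24) = 0.34, so p = 100.5 + 0.34q.
Competitive equilibrium: 146 − 0.28q = 100.5 + 0.34q → q* = 73.3871, p* = 125.4516.
At the floor p = 130.85, quantity demanded = (146 − 130.85)/0.28 = 54.1071.
Sellers' marginal cost at q' = 54.1071: 100.5 + 0.34·54.1071 = 118.8964.
Δq = 73.3871 − 54.1071 = 19.28; wedge = 130.85 − 118.8964 = 11.9536.
Deadweight loss = ½ × 19.28 × 11.9536 = $115.23.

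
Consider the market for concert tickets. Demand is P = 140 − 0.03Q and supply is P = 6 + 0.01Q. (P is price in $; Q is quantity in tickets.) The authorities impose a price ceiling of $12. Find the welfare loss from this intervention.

$151250

Competitive equilibrium: 140 − 0.03Q = 6 + 0.01Q → Q* = 3350, P* = 39.5.
At the ceiling P = 12, quantity supplied = (12 − 6)/0.01 = 600.
Willingness to pay at Q' = 600: 140 − 0.03·600 = 122.
ΔQ = 3350 − 600 = 2750; wedge = 122 − 12 = 110.
Deadweight loss = ½ × 2750 × 110 = $151250.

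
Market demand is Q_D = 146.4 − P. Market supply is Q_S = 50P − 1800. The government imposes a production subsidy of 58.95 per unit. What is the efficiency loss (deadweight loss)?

1703.48

In inverse form: demand P = 146.4 − Q, supply P = 36 + 0.02Q.
Competitive equilibrium: 146.4 − Q = 36 + 0.02Q → Q* = 108.2353, P* = 38.1647.
The subsidy lowers effective supply by 58.95: P = 0.02Q − 22.95.
New quantity: 146.4 − Q = 0.02Q − 22.95 → Q' = 166.0294.
Overproduction ΔQ = 166.0294 − 108.2353 = 57.7941; wedge = subsidy = 58.95.
Welfare loss = ½ × 57.7941 × 58.95 = 1703.48.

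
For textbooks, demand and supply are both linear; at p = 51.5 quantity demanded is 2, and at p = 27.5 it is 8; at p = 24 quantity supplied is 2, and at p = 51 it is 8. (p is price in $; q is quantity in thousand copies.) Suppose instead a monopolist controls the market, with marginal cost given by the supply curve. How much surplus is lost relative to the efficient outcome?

$11.93 thousand

Demand slope = (27.5 − 51.5)/(8 − 2) = −4, so p = 59.5 − 4q.
Supply slope = (51 − 24)/(8 − 2) = 4.5, so p = 15 + 4.5q.
Competitive equilibrium: 59.5 − 4q = 15 + 4.5q → q* = 5.2353, p* = 38.5588.
Marginal revenue: MR = 59.5 − 8q. Set MR = MC: 59.5 − 8q = 15 + 4.5q → q_m = 3.56.
Price p_m = 59.5 − 4·3.56 = 45.26; MC(q_m) = 15 + 4.5·3.56 = 31.02.
Competitive q* = 5.2353, so Δq = 1.6753; wedge = 45.26 − 31.02 = 14.24.
The triangle = ½ × 1.6753 × 14.24 = $11.93 thousand.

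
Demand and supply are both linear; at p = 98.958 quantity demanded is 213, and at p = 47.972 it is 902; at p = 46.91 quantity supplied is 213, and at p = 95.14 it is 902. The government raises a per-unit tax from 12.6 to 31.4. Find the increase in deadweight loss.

Demand slope = (47.972 − 98.958)/(902 − 213) = −0.074, so p = 114.72 − 0.074q.
Supply slope = (95.14 − 46.91)/(902 − 213) = 0.07, so p = 32 + 0.07q.
Competitive equilibrium: 114.72 − 0.074q = 32 + 0.07q → q* = 574.4444, p* = 72.2111.
For a per-unit tax t: Δq = t/0.144, so DWL = ½·t·(t/0.144) = t²/0.288.
At t = 12.6: DWL = 551.25. At t = 31.4: DWL = 3423.472.
Increase = 3423.472 − 551.25 = 2872.22.

2872.22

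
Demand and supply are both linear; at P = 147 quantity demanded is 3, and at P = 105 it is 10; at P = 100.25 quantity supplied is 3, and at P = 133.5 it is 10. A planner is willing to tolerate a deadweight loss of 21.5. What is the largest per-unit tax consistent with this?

Demand slope = (105 − 147)/(10 − 3) = −6, so P = 165 − 6Q.
Supply slope = (133.5 − 100.25)/(10 − 3) = 4.75, so P = 86 + 4.75Q.
Competitive equilibrium: 165 − 6Q = 86 + 4.75Q → Q* = 7.3488, P* = 120.907.
A tax t gives ΔQ = t/10.75 and wedge t, so DWL = t²/21.5.
t²/21.5 = 21.5 → t² = 462.25 → t = 21.5.

21.5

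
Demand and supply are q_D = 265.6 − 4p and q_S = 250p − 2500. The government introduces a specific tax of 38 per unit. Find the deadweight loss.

In inverse form: demand p = 66.4 − 0.25q, supply p = 10 + 0.004q.
Competitive equilibrium: 66.4 − 0.25q = 10 + 0.004q → q* = 222.0472, p* = 10.8882.
With the tax, the buyer price exceeds the seller price by 38: (66.4 − 0.25q) − (10 + 0.004q) = 38 → q' = 72.4409.
Δq = 222.0472 − 72.4409 = 149.6063; the wedge equals the tax, 38.
DWL = ½ × 149.6063 × 38 = 2842.52.

2842.52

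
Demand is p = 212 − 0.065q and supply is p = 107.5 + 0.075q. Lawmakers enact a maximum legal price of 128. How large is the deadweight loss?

15667.34

Competitive equilibrium: 212 − 0.065q = 107.5 + 0.075q → q* = 746.42857, p* = 163.48214.
At the ceiling p = 128, quantity supplied = (128 − 107.5)/0.075 = 273.33333.
Willingness to pay at q' = 273.33333: 212 − 0.065·273.33333 = 194.23333.
Δq = 746.42857 − 273.33333 = 473.09524; wedge = 194.23333 − 128 = 66.23333.
DWL = ½ × 473.09524 × 66.23333 = 15667.34.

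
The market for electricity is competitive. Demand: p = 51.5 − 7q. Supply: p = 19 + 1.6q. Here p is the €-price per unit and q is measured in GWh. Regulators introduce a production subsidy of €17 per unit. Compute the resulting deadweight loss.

Competitive equilibrium: 51.5 − 7q = 19 + 1.6q → q* = 3.7791, p* = 25.0465.
The subsidy lowers effective supply by 17: p = 2 + 1.6q.
New quantity: 51.5 − 7q = 2 + 1.6q → q' = 5.7558.
Overproduction Δq = 5.7558 − 3.7791 = 1.9767; wedge = subsidy = 17.
Deadweight loss = ½ × 1.9767 × 17 = €16.80.

€16.80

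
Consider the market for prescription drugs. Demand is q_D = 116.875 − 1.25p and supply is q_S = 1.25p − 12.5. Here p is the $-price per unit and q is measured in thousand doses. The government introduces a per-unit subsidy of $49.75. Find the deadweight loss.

$773.46 thousand

In inverse form: demand p = 93.5 − 0.8q, supply p = 10 + 0.8q.
Competitive equilibrium: 93.5 − 0.8q = 10 + 0.8q → q* = 52.1875, p* = 51.75.
The subsidy lowers effective supply by 49.75: p = 0.8q − 39.75.
New quantity: 93.5 − 0.8q = 0.8q − 39.75 → q' = 83.2813.
Overproduction Δq = 83.2813 − 52.1875 = 31.0938; wedge = subsidy = 49.75.
Deadweight loss = ½ × 31.0938 × 49.75 = $773.46 thousand.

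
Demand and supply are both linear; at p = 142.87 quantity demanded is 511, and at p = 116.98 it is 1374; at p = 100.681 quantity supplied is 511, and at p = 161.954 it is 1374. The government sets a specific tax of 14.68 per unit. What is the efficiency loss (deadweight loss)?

Demand slope = (116.98 − 142.87)/(1374 − 511) = −0.03, so p = 158.2 − 0.03q.
Supply slope = (161.954 − 100.681)/(1374 − 511) = 0.071, so p = 64.4 + 0.071q.
Competitive equilibrium: 158.2 − 0.03q = 64.4 + 0.071q → q* = 928.7129, p* = 130.3386.
With the tax, the buyer price exceeds the seller price by 14.68: (158.2 − 0.03q) − (64.4 + 0.071q) = 14.68 → q' = 783.3663.
Δq = 928.7129 − 783.3663 = 145.3466; the wedge equals the tax, 14.68.
Welfare loss = ½ × 145.3466 × 14.68 = 1066.84.

1066.84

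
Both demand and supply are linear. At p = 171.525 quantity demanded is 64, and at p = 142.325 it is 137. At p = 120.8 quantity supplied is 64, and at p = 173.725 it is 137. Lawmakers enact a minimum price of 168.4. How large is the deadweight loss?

Demand slope = (142.325 − 171.525)/(137 − 64) = −0.4, so p = 197.125 − 0.4q.
Supply slope = (173.725 − 120.8)/(137 − 64) = 0.725, so p = 74.4 + 0.725q.
Competitive equilibrium: 197.125 − 0.4q = 74.4 + 0.725q → q* = 109.0889, p* = 153.4894.
At the floor p = 168.4, quantity demanded = (197.125 − 168.4)/0.4 = 71.8125.
Sellers' marginal cost at q' = 71.8125: 74.4 + 0.725·71.8125 = 126.4641.
Δq = 109.0889 − 71.8125 = 37.2764; wedge = 168.4 − 126.4641 = 41.9359.
DWL = ½ × 37.2764 × 41.9359 = 781.61.

781.61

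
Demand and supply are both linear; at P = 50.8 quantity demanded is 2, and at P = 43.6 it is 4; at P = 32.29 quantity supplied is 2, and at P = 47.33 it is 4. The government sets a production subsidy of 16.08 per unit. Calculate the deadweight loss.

Demand slope = (43.6 − 50.8)/(4 − 2) = −3.6, so P = 58 − 3.6Q.
Supply slope = (47.33 − 32.29)/(4 − 2) = 7.52, so P = 17.25 + 7.52Q.
Competitive equilibrium: 58 − 3.6Q = 17.25 + 7.52Q → Q* = 3.6646, P* = 44.8076.
The subsidy lowers effective supply by 16.08: P = 1.17 + 7.52Q.
New quantity: 58 − 3.6Q = 1.17 + 7.52Q → Q' = 5.1106.
Overproduction ΔQ = 5.1106 − 3.6646 = 1.446; wedge = subsidy = 16.08.
Deadweight loss = ½ × 1.446 × 16.08 = 11.63.

11.63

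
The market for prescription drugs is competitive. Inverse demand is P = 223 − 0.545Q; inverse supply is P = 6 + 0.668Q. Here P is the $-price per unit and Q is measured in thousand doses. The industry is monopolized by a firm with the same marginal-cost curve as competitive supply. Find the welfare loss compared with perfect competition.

Competitive equilibrium: 223 − 0.545Q = 6 + 0.668Q → Q* = 178.8953, P* = 125.5021.
Marginal revenue: MR = 223 − 1.09Q. Set MR = MC: 223 − 1.09Q = 6 + 0.668Q → Q_m = 123.4357.
Price P_m = 223 − 0.545·123.4357 = 155.7275; MC(Q_m) = 6 + 0.668·123.4357 = 88.455.
Competitive Q* = 178.8953, so ΔQ = 55.4596; wedge = 155.7275 − 88.455 = 67.2725.
Welfare loss = ½ × 55.4596 × 67.2725 = $1865.45 thousand.

$1865.45 thousand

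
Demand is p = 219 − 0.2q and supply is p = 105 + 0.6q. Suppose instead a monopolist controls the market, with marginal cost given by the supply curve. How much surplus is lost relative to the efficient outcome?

Competitive equilibrium: 219 − 0.2q = 105 + 0.6q → q* = 142.5, p* = 190.5.
Marginal revenue: MR = 219 − 0.4q. Set MR = MC: 219 − 0.4q = 105 + 0.6q → q_m = 114.
Price p_m = 219 − 0.2·114 = 196.2; MC(q_m) = 105 + 0.6·114 = 173.4.
Competitive q* = 142.5, so Δq = 28.5; wedge = 196.2 − 173.4 = 22.8.
The triangle = ½ × 28.5 × 22.8 = 324.90.

324.90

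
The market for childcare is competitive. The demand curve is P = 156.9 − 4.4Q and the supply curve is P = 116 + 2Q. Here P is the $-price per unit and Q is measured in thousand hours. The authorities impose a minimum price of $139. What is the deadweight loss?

$17.26 thousand

Competitive equilibrium: 156.9 − 4.4Q = 116 + 2Q → Q* = 6.3906, P* = 128.7813.
At the floor P = 139, quantity demanded = (156.9 − 139)/4.4 = 4.0682.
Sellers' marginal cost at Q' = 4.0682: 116 + 2·4.0682 = 124.1364.
ΔQ = 6.3906 − 4.0682 = 2.3224; wedge = 139 − 124.1364 = 14.8636.
Deadweight loss = ½ × 2.3224 × 14.8636 = $17.26 thousand.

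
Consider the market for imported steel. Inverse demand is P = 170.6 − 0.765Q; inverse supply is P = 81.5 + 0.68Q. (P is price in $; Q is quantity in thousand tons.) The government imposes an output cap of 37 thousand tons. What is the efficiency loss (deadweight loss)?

Competitive equilibrium: 170.6 − 0.765Q = 81.5 + 0.68Q → Q* = 61.6609, P* = 123.4294.
At Q = 37: demand price = 170.6 − 0.765·37 = 142.295; supply price = 81.5 + 0.68·37 = 106.66.
ΔQ = 61.6609 − 37 = 24.6609; wedge = 142.295 − 106.66 = 35.635.
Welfare loss = ½ × 24.6609 × 35.635 = $439.40 thousand.

$439.40 thousand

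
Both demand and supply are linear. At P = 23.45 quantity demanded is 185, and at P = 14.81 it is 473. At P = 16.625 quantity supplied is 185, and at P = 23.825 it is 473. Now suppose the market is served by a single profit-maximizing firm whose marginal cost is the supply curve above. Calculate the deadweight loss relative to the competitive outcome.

327.27

Demand slope = (14.81 − 23.45)/(473 − 185) = −0.03, so P = 29 − 0.03Q.
Supply slope = (23.825 − 16.625)/(473 − 185) = 0.025, so P = 12 + 0.025Q.
Competitive equilibrium: 29 − 0.03Q = 12 + 0.025Q → Q* = 309.0909, P* = 19.7273.
Marginal revenue: MR = 29 − 0.06Q. Set MR = MC: 29 − 0.06Q = 12 + 0.025Q → Q_m = 200.
Price P_m = 29 − 0.03·200 = 23; MC(Q_m) = 12 + 0.025·200 = 17.
Competitive Q* = 309.0909, so ΔQ = 109.0909; wedge = 23 − 17 = 6.
The triangle = ½ × 109.0909 × 6 = 327.27.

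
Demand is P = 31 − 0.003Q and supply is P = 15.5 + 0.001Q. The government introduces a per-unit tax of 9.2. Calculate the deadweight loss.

10580

Competitive equilibrium: 31 − 0.003Q = 15.5 + 0.001Q → Q* = 3875, P* = 19.375.
With the tax, the buyer price exceeds the seller price by 9.2: (31 − 0.003Q) − (15.5 + 0.001Q) = 9.2 → Q' = 1575.
ΔQ = 3875 − 1575 = 2300; the wedge equals the tax, 9.2.
DWL = ½ × 2300 × 9.2 = 10580.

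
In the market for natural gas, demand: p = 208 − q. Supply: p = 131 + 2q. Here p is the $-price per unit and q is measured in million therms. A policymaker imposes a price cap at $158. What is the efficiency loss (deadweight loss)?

Competitive equilibrium: 208 − q = 131 + 2q → q* = 25.6667, p* = 182.3333.
At the ceiling p = 158, quantity supplied = (158 − 131)/2 = 13.5.
Willingness to pay at q' = 13.5: 208 − 1·13.5 = 194.5.
Δq = 25.6667 − 13.5 = 12.1667; wedge = 194.5 − 158 = 36.5.
Deadweight loss = ½ × 12.1667 × 36.5 = $222.04 million.

$222.04 million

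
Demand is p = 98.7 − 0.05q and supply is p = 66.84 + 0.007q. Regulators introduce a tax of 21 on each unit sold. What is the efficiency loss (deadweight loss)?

Competitive equilibrium: 98.7 − 0.05q = 66.84 + 0.007q → q* = 558.9474, p* = 70.7526.
With the tax, the buyer price exceeds the seller price by 21: (98.7 − 0.05q) − (66.84 + 0.007q) = 21 → q' = 190.5263.
Δq = 558.9474 − 190.5263 = 368.4211; the wedge equals the tax, 21.
DWL = ½ × 368.4211 × 21 = 3868.42.

3868.42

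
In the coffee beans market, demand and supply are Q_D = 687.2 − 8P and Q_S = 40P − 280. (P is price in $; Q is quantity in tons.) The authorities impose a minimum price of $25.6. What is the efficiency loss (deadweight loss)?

In inverse form: demand P = 85.9 − 0.125Q, supply P = 7 + 0.025Q.
Competitive equilibrium: 85.9 − 0.125Q = 7 + 0.025Q → Q* = 526, P* = 20.15.
At the floor P = 25.6, quantity demanded = (85.9 − 25.6)/0.125 = 482.4.
Sellers' marginal cost at Q' = 482.4: 7 + 0.025·482.4 = 19.06.
ΔQ = 526 − 482.4 = 43.6; wedge = 25.6 − 19.06 = 6.54.
Welfare loss = ½ × 43.6 × 6.54 = $142.572.

$142.572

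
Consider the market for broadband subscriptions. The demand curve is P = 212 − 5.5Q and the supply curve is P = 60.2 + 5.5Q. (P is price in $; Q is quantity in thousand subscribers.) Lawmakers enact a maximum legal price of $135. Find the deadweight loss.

$0.22 thousand

Competitive equilibrium: 212 − 5.5Q = 60.2 + 5.5Q → Q* = 13.8, P* = 136.1.
At the ceiling P = 135, quantity supplied = (135 − 60.2)/5.5 = 13.6.
Willingness to pay at Q' = 13.6: 212 − 5.5·13.6 = 137.2.
ΔQ = 13.8 − 13.6 = 0.2; wedge = 137.2 − 135 = 2.2.
Deadweight loss = ½ × 0.2 × 2.2 = $0.22 thousand.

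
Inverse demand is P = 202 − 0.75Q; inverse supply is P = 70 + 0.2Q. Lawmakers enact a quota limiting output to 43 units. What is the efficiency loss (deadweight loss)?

4372.80

Competitive equilibrium: 202 − 0.75Q = 70 + 0.2Q → Q* = 138.9474, P* = 97.7895.
At Q = 43: demand price = 202 − 0.75·43 = 169.75; supply price = 70 + 0.2·43 = 78.6.
ΔQ = 138.9474 − 43 = 95.9474; wedge = 169.75 − 78.6 = 91.15.
DWL = ½ × 95.9474 × 91.15 = 4372.80.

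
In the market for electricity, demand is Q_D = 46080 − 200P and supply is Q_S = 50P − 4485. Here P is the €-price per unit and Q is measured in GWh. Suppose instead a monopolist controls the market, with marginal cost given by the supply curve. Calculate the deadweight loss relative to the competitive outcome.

€10998.05

In inverse form: demand P = 230.4 − 0.005Q, supply P = 89.7 + 0.02Q.
Competitive equilibrium: 230.4 − 0.005Q = 89.7 + 0.02Q → Q* = 5628, P* = 202.26.
Marginal revenue: MR = 230.4 − 0.01Q. Set MR = MC: 230.4 − 0.01Q = 89.7 + 0.02Q → Q_m = 4690.
Price P_m = 230.4 − 0.005·4690 = 206.95; MC(Q_m) = 89.7 + 0.02·4690 = 183.5.
Competitive Q* = 5628, so ΔQ = 938; wedge = 206.95 − 183.5 = 23.45.
Welfare loss = ½ × 938 × 23.45 = €10998.05.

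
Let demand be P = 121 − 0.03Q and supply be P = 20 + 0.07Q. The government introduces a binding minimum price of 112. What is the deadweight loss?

25205

Competitive equilibrium: 121 − 0.03Q = 20 + 0.07Q → Q* = 1010, P* = 90.7.
At the floor P = 112, quantity demanded = (121 − 112)/0.03 = 300.
Sellers' marginal cost at Q' = 300: 20 + 0.07·300 = 41.
ΔQ = 1010 − 300 = 710; wedge = 112 − 41 = 71.
Welfare loss = ½ × 710 × 71 = 25205.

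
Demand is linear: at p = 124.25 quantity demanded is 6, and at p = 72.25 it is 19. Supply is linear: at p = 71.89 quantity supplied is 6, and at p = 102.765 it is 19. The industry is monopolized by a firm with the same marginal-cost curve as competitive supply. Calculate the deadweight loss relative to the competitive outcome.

Demand slope = (72.25 − 124.25)/(19 − 6) = −4, so p = 148.25 − 4q.
Supply slope = (102.765 − 71.89)/(19 − 6) = 2.375, so p = 57.64 + 2.375q.
Competitive equilibrium: 148.25 − 4q = 57.64 + 2.375q → q* = 14.2133, p* = 91.3967.
Marginal revenue: MR = 148.25 − 8q. Set MR = MC: 148.25 − 8q = 57.64 + 2.375q → q_m = 8.7335.
Price p_m = 148.25 − 4·8.7335 = 113.316; MC(q_m) = 57.64 + 2.375·8.7335 = 78.3821.
Competitive q* = 14.2133, so Δq = 5.4798; wedge = 113.316 − 78.3821 = 34.9339.
Deadweight loss = ½ × 5.4798 × 34.9339 = 95.72.

95.72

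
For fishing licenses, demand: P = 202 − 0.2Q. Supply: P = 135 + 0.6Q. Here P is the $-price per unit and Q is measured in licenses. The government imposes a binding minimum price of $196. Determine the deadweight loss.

Competitive equilibrium: 202 − 0.2Q = 135 + 0.6Q → Q* = 83.75, P* = 185.25.
At the floor P = 196, quantity demanded = (202 − 196)/0.2 = 30.
Sellers' marginal cost at Q' = 30: 135 + 0.6·30 = 153.
ΔQ = 83.75 − 30 = 53.75; wedge = 196 − 153 = 43.
DWL = ½ × 53.75 × 43 = $1155.625.

$1155.625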